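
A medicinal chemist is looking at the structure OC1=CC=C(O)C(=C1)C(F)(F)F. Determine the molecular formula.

Walk through each heavy atom and fill implicit hydrogens from standard valence (C 4, N 3, O 2, S 2, halogen 1):
  atom 1: O, bond orders sum to 1 (valence 2) → 1 H
  atom 2: C, bond orders sum to 4 (valence 4) → 0 H
  atom 3: C, bond orders sum to 3 (valence 4) → 1 H
  atom 4: C, bond orders sum to 3 (valence 4) → 1 H
  atom 5: C, bond orders sum to 4 (valence 4) → 0 H
  atom 6: O, bond orders sum to 1 (valence 2) → 1 H
  atom 7: C, bond orders sum to 4 (valence 4) → 0 H
  atom 8: C, bond orders sum to 3 (valence 4) → 1 H
  atom 9: C, bond orders sum to 4 (valence 4) → 0 H
  atom 10: F (halogen, monovalent) → 0 H
  atom 11: F (halogen, monovalent) → 0 H
  atom 12: F (halogen, monovalent) → 0 H
Totals → C:7, H:5, F:3, O:2.
In Hill order: C7H5F3O2.

C7H5F3O2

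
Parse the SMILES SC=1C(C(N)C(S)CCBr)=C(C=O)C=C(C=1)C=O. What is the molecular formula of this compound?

Walk through each heavy atom and fill implicit hydrogens from standard valence (C 4, N 3, O 2, S 2, halogen 1):
  atom 1: S, bond orders sum to 1 (valence 2) → 1 H
  atom 2: C, bond orders sum to 4 (valence 4) → 0 H
  atom 3: C, bond orders sum to 4 (valence 4) → 0 H
  atom 4: C, bond orders sum to 3 (valence 4) → 1 H
  atom 5: N, bond orders sum to 1 (valence 3) → 2 H
  atom 6: C, bond orders sum to 3 (valence 4) → 1 H
  atom 7: S, bond orders sum to 1 (valence 2) → 1 H
  atom 8: C, bond orders sum to 2 (valence 4) → 2 H
  atom 9: C, bond orders sum to 2 (valence 4) → 2 H
  atom 10: Br (halogen, monovalent) → 0 H
  atom 11: C, bond orders sum to 4 (valence 4) → 0 H
  atom 12: C, bond orders sum to 3 (valence 4) → 1 H
  atom 13: O, bond orders sum to 2 (valence 2) → 0 H
  atom 14: C, bond orders sum to 3 (valence 4) → 1 H
  atom 15: C, bond orders sum to 4 (valence 4) → 0 H
  atom 16: C, bond orders sum to 3 (valence 4) → 1 H
  atom 17: C, bond orders sum to 3 (valence 4) → 1 H
  atom 18: O, bond orders sum to 2 (valence 2) → 0 H
Totals → C:12, H:14, Br:1, N:1, O:2, S:2.
In Hill order: C12H14BrNO2S2.

C12H14BrNO2S2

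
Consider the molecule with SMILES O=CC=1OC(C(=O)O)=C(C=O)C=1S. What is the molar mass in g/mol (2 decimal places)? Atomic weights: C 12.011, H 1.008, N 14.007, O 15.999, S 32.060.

200.16 g/mol

First, the molecular formula is C7H4O5S (counting implicit H from valence).
  C: 7 × 12.011 = 84.077
  H: 4 × 1.008 = 4.032
  O: 5 × 15.999 = 79.995
  S: 1 × 32.060 = 32.060
Sum: 7×12.011 + 4×1.008 + 5×15.999 + 1×32.060 = 200.164 → 200.16 g/mol.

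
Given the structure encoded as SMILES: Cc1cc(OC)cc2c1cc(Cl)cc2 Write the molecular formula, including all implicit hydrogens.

C12H11ClO

Walk through each heavy atom and fill implicit hydrogens from standard valence (C 4, N 3, O 2, S 2, halogen 1); for lowercase aromatic atoms, an aromatic c carries 1 H when it has two neighbours and 0 H with three, and aromatic n carries 0 H:
  atom 1: C, bond orders sum to 1 (valence 4) → 3 H
  atom 2: aromatic c, 3 neighbours → 0 H
  atom 3: aromatic c, 2 neighbours → 1 H
  atom 4: aromatic c, 3 neighbours → 0 H
  atom 5: O, bond orders sum to 2 (valence 2) → 0 H
  atom 6: C, bond orders sum to 1 (valence 4) → 3 H
  atom 7: aromatic c, 2 neighbours → 1 H
  atom 8: aromatic c, 3 neighbours → 0 H
  atom 9: aromatic c, 3 neighbours → 0 H
  atom 10: aromatic c, 2 neighbours → 1 H
  atom 11: aromatic c, 3 neighbours → 0 H
  atom 12: Cl (halogen, monovalent) → 0 H
  atom 13: aromatic c, 2 neighbours → 1 H
  atom 14: aromatic c, 2 neighbours → 1 H
Totals → C:12, H:11, Cl:1, O:1.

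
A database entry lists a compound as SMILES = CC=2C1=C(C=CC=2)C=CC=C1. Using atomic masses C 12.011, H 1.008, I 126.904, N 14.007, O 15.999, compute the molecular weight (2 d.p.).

First, the molecular formula is C11H10 (counting implicit H from valence).
  C: 11 × 12.011 = 132.121
  H: 10 × 1.008 = 10.080
Sum: 11×12.011 + 10×1.008 = 142.201 → 142.20 g/mol.

142.20 g/mol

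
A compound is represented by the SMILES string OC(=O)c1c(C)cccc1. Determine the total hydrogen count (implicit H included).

8

Walk through each heavy atom and fill implicit hydrogens from standard valence (C 4, N 3, O 2, S 2, halogen 1); for lowercase aromatic atoms, an aromatic c carries 1 H when it has two neighbours and 0 H with three, and aromatic n carries 0 H:
  atom 1: O, bond orders sum to 1 (valence 2) → 1 H
  atom 2: C, bond orders sum to 4 (valence 4) → 0 H
  atom 3: O, bond orders sum to 2 (valence 2) → 0 H
  atom 4: aromatic c, 3 neighbours → 0 H
  atom 5: aromatic c, 3 neighbours → 0 H
  atom 6: C, bond orders sum to 1 (valence 4) → 3 H
  atom 7: aromatic c, 2 neighbours → 1 H
  atom 8: aromatic c, 2 neighbours → 1 H
  atom 9: aromatic c, 2 neighbours → 1 H
  atom 10: aromatic c, 2 neighbours → 1 H
Total hydrogens: 8.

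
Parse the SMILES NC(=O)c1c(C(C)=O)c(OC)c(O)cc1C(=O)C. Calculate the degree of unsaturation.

7

Molecular formula: C12H13NO5.
DoU = (2C + 2 + N − H − X) / 2, where X is the halogen count and O/S are ignored.
    = (2·12 + 2 + 1 − 13 − 0) / 2 = 14 / 2 = 7.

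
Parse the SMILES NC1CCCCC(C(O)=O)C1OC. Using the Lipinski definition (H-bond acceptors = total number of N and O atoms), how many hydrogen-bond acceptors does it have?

4

N atoms: 1; O atoms: 3.
Lipinski HBA = 1 + 3 = 4.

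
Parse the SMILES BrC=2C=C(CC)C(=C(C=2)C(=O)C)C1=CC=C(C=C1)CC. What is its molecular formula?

C18H19BrO

Walk through each heavy atom and fill implicit hydrogens from standard valence (C 4, N 3, O 2, S 2, halogen 1):
  atom 1: Br (halogen, monovalent) → 0 H
  atom 2: C, bond orders sum to 4 (valence 4) → 0 H
  atom 3: C, bond orders sum to 3 (valence 4) → 1 H
  atom 4: C, bond orders sum to 4 (valence 4) → 0 H
  atom 5: C, bond orders sum to 2 (valence 4) → 2 H
  atom 6: C, bond orders sum to 1 (valence 4) → 3 H
  atom 7: C, bond orders sum to 4 (valence 4) → 0 H
  atom 8: C, bond orders sum to 4 (valence 4) → 0 H
  atom 9: C, bond orders sum to 3 (valence 4) → 1 H
  atom 10: C, bond orders sum to 4 (valence 4) → 0 H
  atom 11: O, bond orders sum to 2 (valence 2) → 0 H
  atom 12: C, bond orders sum to 1 (valence 4) → 3 H
  atom 13: C, bond orders sum to 4 (valence 4) → 0 H
  atom 14: C, bond orders sum to 3 (valence 4) → 1 H
  atom 15: C, bond orders sum to 3 (valence 4) → 1 H
  atom 16: C, bond orders sum to 4 (valence 4) → 0 H
  atom 17: C, bond orders sum to 3 (valence 4) → 1 H
  atom 18: C, bond orders sum to 3 (valence 4) → 1 H
  atom 19: C, bond orders sum to 2 (valence 4) → 2 H
  atom 20: C, bond orders sum to 1 (valence 4) → 3 H
Totals → C:18, H:19, Br:1, O:1.
In Hill order: C18H19BrO.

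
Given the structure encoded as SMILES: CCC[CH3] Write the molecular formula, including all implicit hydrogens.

Walk through each heavy atom and fill implicit hydrogens from standard valence (C 4, N 3, O 2, S 2, halogen 1):
  atom 1: C, bond orders sum to 1 (valence 4) → 3 H
  atom 2: C, bond orders sum to 2 (valence 4) → 2 H
  atom 3: C, bond orders sum to 2 (valence 4) → 2 H
  atom 4: C with explicit H count 3
Totals → C:4, H:10.
In Hill order: C4H10.

C4H10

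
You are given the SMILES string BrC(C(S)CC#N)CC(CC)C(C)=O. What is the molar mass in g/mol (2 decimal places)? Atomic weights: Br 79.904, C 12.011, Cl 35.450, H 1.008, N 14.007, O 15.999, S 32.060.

First, the molecular formula is C10H16BrNOS (counting implicit H from valence).
  Br: 1 × 79.904 = 79.904
  C: 10 × 12.011 = 120.110
  H: 16 × 1.008 = 16.128
  N: 1 × 14.007 = 14.007
  O: 1 × 15.999 = 15.999
  S: 1 × 32.060 = 32.060
Sum: 1×79.904 + 10×12.011 + 16×1.008 + 1×14.007 + 1×15.999 + 1×32.060 = 278.208 → 278.21 g/mol.

278.21 g/mol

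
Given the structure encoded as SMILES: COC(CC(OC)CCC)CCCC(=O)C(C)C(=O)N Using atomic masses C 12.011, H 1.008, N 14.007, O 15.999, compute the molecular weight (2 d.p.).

287.40 g/mol

First, the molecular formula is C15H29NO4 (counting implicit H from valence).
  C: 15 × 12.011 = 180.165
  H: 29 × 1.008 = 29.232
  N: 1 × 14.007 = 14.007
  O: 4 × 15.999 = 63.996
Sum: 15×12.011 + 29×1.008 + 1×14.007 + 4×15.999 = 287.400 → 287.40 g/mol.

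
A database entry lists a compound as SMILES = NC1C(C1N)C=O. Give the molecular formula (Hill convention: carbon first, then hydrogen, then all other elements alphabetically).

C4H8N2O

Walk through each heavy atom and fill implicit hydrogens from standard valence (C 4, N 3, O 2, S 2, halogen 1):
  atom 1: N, bond orders sum to 1 (valence 3) → 2 H
  atom 2: C, bond orders sum to 3 (valence 4) → 1 H
  atom 3: C, bond orders sum to 3 (valence 4) → 1 H
  atom 4: C, bond orders sum to 3 (valence 4) → 1 H
  atom 5: N, bond orders sum to 1 (valence 3) → 2 H
  atom 6: C, bond orders sum to 3 (valence 4) → 1 H
  atom 7: O, bond orders sum to 2 (valence 2) → 0 H
Totals → C:4, H:8, N:2, O:1.
In Hill order: C4H8N2O.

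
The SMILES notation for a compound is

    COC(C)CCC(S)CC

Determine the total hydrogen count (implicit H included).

Walk through each heavy atom and fill implicit hydrogens from standard valence (C 4, N 3, O 2, S 2, halogen 1):
  atom 1: C, bond orders sum to 1 (valence 4) → 3 H
  atom 2: O, bond orders sum to 2 (valence 2) → 0 H
  atom 3: C, bond orders sum to 3 (valence 4) → 1 H
  atom 4: C, bond orders sum to 1 (valence 4) → 3 H
  atom 5: C, bond orders sum to 2 (valence 4) → 2 H
  atom 6: C, bond orders sum to 2 (valence 4) → 2 H
  atom 7: C, bond orders sum to 3 (valence 4) → 1 H
  atom 8: S, bond orders sum to 1 (valence 2) → 1 H
  atom 9: C, bond orders sum to 2 (valence 4) → 2 H
  atom 10: C, bond orders sum to 1 (valence 4) → 3 H
Total hydrogens: 18.

18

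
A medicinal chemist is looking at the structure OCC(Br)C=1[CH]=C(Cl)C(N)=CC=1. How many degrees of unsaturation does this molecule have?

4

Degree of unsaturation = (number of rings) + (number of π bonds).
Ring closures in the SMILES: 1.
π bonds: 3 double bonds (each 1 DoU) → 3 DoU from unsaturation.
Total DoU = 1 + 3 = 4.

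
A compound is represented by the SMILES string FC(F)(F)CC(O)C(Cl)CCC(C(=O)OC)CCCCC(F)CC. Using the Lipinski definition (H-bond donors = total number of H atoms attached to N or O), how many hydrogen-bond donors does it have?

1

Donors: find every N or O and count the H atoms it carries.
  atom 7 (O): bond orders sum to 1 → 1 H
  atom 14 (O): bond orders sum to 2 → 0 H
  atom 15 (O): bond orders sum to 2 → 0 H
Lipinski HBD = 1.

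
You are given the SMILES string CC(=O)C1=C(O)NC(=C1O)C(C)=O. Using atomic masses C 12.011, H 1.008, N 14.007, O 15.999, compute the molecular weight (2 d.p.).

183.16 g/mol

First, the molecular formula is C8H9NO4 (counting implicit H from valence).
  C: 8 × 12.011 = 96.088
  H: 9 × 1.008 = 9.072
  N: 1 × 14.007 = 14.007
  O: 4 × 15.999 = 63.996
Sum: 8×12.011 + 9×1.008 + 1×14.007 + 4×15.999 = 183.163 → 183.16 g/mol.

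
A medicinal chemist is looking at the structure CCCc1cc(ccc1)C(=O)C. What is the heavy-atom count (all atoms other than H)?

12

Every atom symbol written in the SMILES (organic subset) is one heavy atom; implicit H are not written.
Heavy atoms by element → C:11, O:1.
Total: 12.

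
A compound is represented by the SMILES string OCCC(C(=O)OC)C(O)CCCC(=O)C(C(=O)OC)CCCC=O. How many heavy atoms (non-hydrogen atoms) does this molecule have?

25

Every atom symbol written in the SMILES (organic subset) is one heavy atom; implicit H are not written.
Heavy atoms by element → C:17, O:8.
Total: 25.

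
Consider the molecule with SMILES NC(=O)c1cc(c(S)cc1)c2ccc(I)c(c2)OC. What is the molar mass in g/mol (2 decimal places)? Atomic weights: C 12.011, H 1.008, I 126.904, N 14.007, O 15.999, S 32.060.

385.22 g/mol

First, the molecular formula is C14H12INO2S (counting implicit H from valence).
  C: 14 × 12.011 = 168.154
  H: 12 × 1.008 = 12.096
  I: 1 × 126.904 = 126.904
  N: 1 × 14.007 = 14.007
  O: 2 × 15.999 = 31.998
  S: 1 × 32.060 = 32.060
Sum: 14×12.011 + 12×1.008 + 1×126.904 + 1×14.007 + 2×15.999 + 1×32.060 = 385.219 → 385.22 g/mol.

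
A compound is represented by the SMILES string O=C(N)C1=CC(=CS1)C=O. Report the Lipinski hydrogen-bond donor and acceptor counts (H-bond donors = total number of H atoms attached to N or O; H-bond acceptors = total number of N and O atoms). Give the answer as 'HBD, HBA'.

2, 3

Donors: find every N or O and count the H atoms it carries.
  atom 1 (O): bond orders sum to 2 → 0 H
  atom 3 (N): bond orders sum to 1 → 2 H
  atom 10 (O): bond orders sum to 2 → 0 H
Lipinski HBD = 2.
Acceptors: N atoms = 1, O atoms = 2 → HBA = 3.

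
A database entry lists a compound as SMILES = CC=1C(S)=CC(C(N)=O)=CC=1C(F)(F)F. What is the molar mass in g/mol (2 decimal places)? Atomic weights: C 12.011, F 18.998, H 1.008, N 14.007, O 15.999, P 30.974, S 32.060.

First, the molecular formula is C9H8F3NOS (counting implicit H from valence).
  C: 9 × 12.011 = 108.099
  F: 3 × 18.998 = 56.994
  H: 8 × 1.008 = 8.064
  N: 1 × 14.007 = 14.007
  O: 1 × 15.999 = 15.999
  S: 1 × 32.060 = 32.060
Sum: 9×12.011 + 3×18.998 + 8×1.008 + 1×14.007 + 1×15.999 + 1×32.060 = 235.223 → 235.22 g/mol.

235.22 g/mol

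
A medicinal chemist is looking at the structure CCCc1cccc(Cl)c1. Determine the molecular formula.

C9H11Cl

Walk through each heavy atom and fill implicit hydrogens from standard valence (C 4, N 3, O 2, S 2, halogen 1); for lowercase aromatic atoms, an aromatic c carries 1 H when it has two neighbours and 0 H with three, and aromatic n carries 0 H:
  atom 1: C, bond orders sum to 1 (valence 4) → 3 H
  atom 2: C, bond orders sum to 2 (valence 4) → 2 H
  atom 3: C, bond orders sum to 2 (valence 4) → 2 H
  atom 4: aromatic c, 3 neighbours → 0 H
  atom 5: aromatic c, 2 neighbours → 1 H
  atom 6: aromatic c, 2 neighbours → 1 H
  atom 7: aromatic c, 2 neighbours → 1 H
  atom 8: aromatic c, 3 neighbours → 0 H
  atom 9: Cl (halogen, monovalent) → 0 H
  atom 10: aromatic c, 2 neighbours → 1 H
Totals → C:9, H:11, Cl:1.
In Hill order: C9H11Cl.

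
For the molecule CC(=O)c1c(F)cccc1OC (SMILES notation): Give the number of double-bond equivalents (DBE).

Molecular formula: C9H9FO2.
DoU = (2C + 2 + N − H − X) / 2, where X is the halogen count and O/S are ignored.
    = (2·9 + 2 + 0 − 9 − 1) / 2 = 10 / 2 = 5.

5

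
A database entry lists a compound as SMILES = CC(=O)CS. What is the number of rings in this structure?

0

In SMILES, each pair of matching ring-closure digits denotes one ring-closing bond; the number of such bonds equals the number of independent rings.
Ring-closure bonds here: 0.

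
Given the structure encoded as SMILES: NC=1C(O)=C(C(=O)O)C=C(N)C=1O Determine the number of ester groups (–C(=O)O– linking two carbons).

Scan the SMILES for the ester motif — none present.
Groups that are present: 1 carboxylic acid, 2 hydroxyl, 2 primary amine.

0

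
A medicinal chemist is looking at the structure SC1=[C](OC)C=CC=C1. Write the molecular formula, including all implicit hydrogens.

Walk through each heavy atom and fill implicit hydrogens from standard valence (C 4, N 3, O 2, S 2, halogen 1):
  atom 1: S, bond orders sum to 1 (valence 2) → 1 H
  atom 2: C, bond orders sum to 4 (valence 4) → 0 H
  atom 3: C with explicit H count 0
  atom 4: O, bond orders sum to 2 (valence 2) → 0 H
  atom 5: C, bond orders sum to 1 (valence 4) → 3 H
  atom 6: C, bond orders sum to 3 (valence 4) → 1 H
  atom 7: C, bond orders sum to 3 (valence 4) → 1 H
  atom 8: C, bond orders sum to 3 (valence 4) → 1 H
  atom 9: C, bond orders sum to 3 (valence 4) → 1 H
Totals → C:7, H:8, O:1, S:1.
In Hill order: C7H8OS.

C7H8OS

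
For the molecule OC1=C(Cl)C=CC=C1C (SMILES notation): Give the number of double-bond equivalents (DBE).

4

Molecular formula: C7H7ClO.
DoU = (2C + 2 + N − H − X) / 2, where X is the halogen count and O/S are ignored.
    = (2·7 + 2 + 0 − 7 − 1) / 2 = 8 / 2 = 4.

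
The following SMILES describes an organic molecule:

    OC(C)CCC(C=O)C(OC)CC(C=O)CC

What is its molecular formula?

C13H24O4

Walk through each heavy atom and fill implicit hydrogens from standard valence (C 4, N 3, O 2, S 2, halogen 1):
  atom 1: O, bond orders sum to 1 (valence 2) → 1 H
  atom 2: C, bond orders sum to 3 (valence 4) → 1 H
  atom 3: C, bond orders sum to 1 (valence 4) → 3 H
  atom 4: C, bond orders sum to 2 (valence 4) → 2 H
  atom 5: C, bond orders sum to 2 (valence 4) → 2 H
  atom 6: C, bond orders sum to 3 (valence 4) → 1 H
  atom 7: C, bond orders sum to 3 (valence 4) → 1 H
  atom 8: O, bond orders sum to 2 (valence 2) → 0 H
  atom 9: C, bond orders sum to 3 (valence 4) → 1 H
  atom 10: O, bond orders sum to 2 (valence 2) → 0 H
  atom 11: C, bond orders sum to 1 (valence 4) → 3 H
  atom 12: C, bond orders sum to 2 (valence 4) → 2 H
  atom 13: C, bond orders sum to 3 (valence 4) → 1 H
  atom 14: C, bond orders sum to 3 (valence 4) → 1 H
  atom 15: O, bond orders sum to 2 (valence 2) → 0 H
  atom 16: C, bond orders sum to 2 (valence 4) → 2 H
  atom 17: C, bond orders sum to 1 (valence 4) → 3 H
Totals → C:13, H:24, O:4.
In Hill order: C13H24O4.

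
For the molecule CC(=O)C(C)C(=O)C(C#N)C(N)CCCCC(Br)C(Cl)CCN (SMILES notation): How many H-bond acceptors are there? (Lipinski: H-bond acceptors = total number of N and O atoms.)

5

N atoms: 3; O atoms: 2.
Lipinski HBA = 3 + 2 = 5.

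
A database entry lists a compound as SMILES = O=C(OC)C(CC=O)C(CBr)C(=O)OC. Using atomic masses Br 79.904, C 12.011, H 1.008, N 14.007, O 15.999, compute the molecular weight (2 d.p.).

First, the molecular formula is C9H13BrO5 (counting implicit H from valence).
  Br: 1 × 79.904 = 79.904
  C: 9 × 12.011 = 108.099
  H: 13 × 1.008 = 13.104
  O: 5 × 15.999 = 79.995
Sum: 1×79.904 + 9×12.011 + 13×1.008 + 5×15.999 = 281.102 → 281.10 g/mol.

281.10 g/mol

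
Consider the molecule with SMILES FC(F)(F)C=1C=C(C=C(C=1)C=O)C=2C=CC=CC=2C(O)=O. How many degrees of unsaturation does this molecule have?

10

Degree of unsaturation = (number of rings) + (number of π bonds).
Ring closures in the SMILES: 2.
π bonds: 8 double bonds (each 1 DoU) → 8 DoU from unsaturation.
Total DoU = 2 + 8 = 10.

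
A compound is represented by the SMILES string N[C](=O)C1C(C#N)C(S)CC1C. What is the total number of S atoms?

Scan the SMILES for S atoms (remember two-letter symbols like Cl and Br are single atoms).
Sulfur count: 1.

1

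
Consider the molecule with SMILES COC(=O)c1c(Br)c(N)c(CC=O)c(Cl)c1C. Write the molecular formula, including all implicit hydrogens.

Walk through each heavy atom and fill implicit hydrogens from standard valence (C 4, N 3, O 2, S 2, halogen 1); for lowercase aromatic atoms, an aromatic c carries 1 H when it has two neighbours and 0 H with three, and aromatic n carries 0 H:
  atom 1: C, bond orders sum to 1 (valence 4) → 3 H
  atom 2: O, bond orders sum to 2 (valence 2) → 0 H
  atom 3: C, bond orders sum to 4 (valence 4) → 0 H
  atom 4: O, bond orders sum to 2 (valence 2) → 0 H
  atom 5: aromatic c, 3 neighbours → 0 H
  atom 6: aromatic c, 3 neighbours → 0 H
  atom 7: Br (halogen, monovalent) → 0 H
  atom 8: aromatic c, 3 neighbours → 0 H
  atom 9: N, bond orders sum to 1 (valence 3) → 2 H
  atom 10: aromatic c, 3 neighbours → 0 H
  atom 11: C, bond orders sum to 2 (valence 4) → 2 H
  atom 12: C, bond orders sum to 3 (valence 4) → 1 H
  atom 13: O, bond orders sum to 2 (valence 2) → 0 H
  atom 14: aromatic c, 3 neighbours → 0 H
  atom 15: Cl (halogen, monovalent) → 0 H
  atom 16: aromatic c, 3 neighbours → 0 H
  atom 17: C, bond orders sum to 1 (valence 4) → 3 H
Totals → C:11, H:11, Br:1, Cl:1, N:1, O:3.
In Hill order: C11H11BrClNO3.

C11H11BrClNO3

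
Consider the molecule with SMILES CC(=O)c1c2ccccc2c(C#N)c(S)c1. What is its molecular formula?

Walk through each heavy atom and fill implicit hydrogens from standard valence (C 4, N 3, O 2, S 2, halogen 1); for lowercase aromatic atoms, an aromatic c carries 1 H when it has two neighbours and 0 H with three, and aromatic n carries 0 H:
  atom 1: C, bond orders sum to 1 (valence 4) → 3 H
  atom 2: C, bond orders sum to 4 (valence 4) → 0 H
  atom 3: O, bond orders sum to 2 (valence 2) → 0 H
  atom 4: aromatic c, 3 neighbours → 0 H
  atom 5: aromatic c, 3 neighbours → 0 H
  atom 6: aromatic c, 2 neighbours → 1 H
  atom 7: aromatic c, 2 neighbours → 1 H
  atom 8: aromatic c, 2 neighbours → 1 H
  atom 9: aromatic c, 2 neighbours → 1 H
  atom 10: aromatic c, 3 neighbours → 0 H
  atom 11: aromatic c, 3 neighbours → 0 H
  atom 12: C, bond orders sum to 4 (valence 4) → 0 H
  atom 13: N, bond orders sum to 3 (valence 3) → 0 H
  atom 14: aromatic c, 3 neighbours → 0 H
  atom 15: S, bond orders sum to 1 (valence 2) → 1 H
  atom 16: aromatic c, 2 neighbours → 1 H
Totals → C:13, H:9, N:1, O:1, S:1.

C13H9NOS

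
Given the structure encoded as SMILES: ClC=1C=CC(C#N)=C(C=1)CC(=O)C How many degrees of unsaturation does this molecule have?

7

Degree of unsaturation = (number of rings) + (number of π bonds).
Ring closures in the SMILES: 1.
π bonds: 4 double bonds (each 1 DoU), 1 triple bond (each 2 DoU) → 6 DoU from unsaturation.
Total DoU = 1 + 6 = 7.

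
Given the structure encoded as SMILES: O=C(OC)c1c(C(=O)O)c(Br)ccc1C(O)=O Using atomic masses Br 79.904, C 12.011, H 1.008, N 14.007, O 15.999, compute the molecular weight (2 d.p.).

303.06 g/mol

First, the molecular formula is C10H7BrO6 (counting implicit H from valence).
  Br: 1 × 79.904 = 79.904
  C: 10 × 12.011 = 120.110
  H: 7 × 1.008 = 7.056
  O: 6 × 15.999 = 95.994
Sum: 1×79.904 + 10×12.011 + 7×1.008 + 6×15.999 = 303.064 → 303.06 g/mol.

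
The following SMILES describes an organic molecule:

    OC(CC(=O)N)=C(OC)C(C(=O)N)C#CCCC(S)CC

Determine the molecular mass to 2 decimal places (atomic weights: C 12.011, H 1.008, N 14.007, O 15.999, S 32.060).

First, the molecular formula is C14H22N2O4S (counting implicit H from valence).
  C: 14 × 12.011 = 168.154
  H: 22 × 1.008 = 22.176
  N: 2 × 14.007 = 28.014
  O: 4 × 15.999 = 63.996
  S: 1 × 32.060 = 32.060
Sum: 14×12.011 + 22×1.008 + 2×14.007 + 4×15.999 + 1×32.060 = 314.400 → 314.40 g/mol.

314.40 g/mol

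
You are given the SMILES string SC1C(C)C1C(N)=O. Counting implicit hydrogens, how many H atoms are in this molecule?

Walk through each heavy atom and fill implicit hydrogens from standard valence (C 4, N 3, O 2, S 2, halogen 1):
  atom 1: S, bond orders sum to 1 (valence 2) → 1 H
  atom 2: C, bond orders sum to 3 (valence 4) → 1 H
  atom 3: C, bond orders sum to 3 (valence 4) → 1 H
  atom 4: C, bond orders sum to 1 (valence 4) → 3 H
  atom 5: C, bond orders sum to 3 (valence 4) → 1 H
  atom 6: C, bond orders sum to 4 (valence 4) → 0 H
  atom 7: N, bond orders sum to 1 (valence 3) → 2 H
  atom 8: O, bond orders sum to 2 (valence 2) → 0 H
Total hydrogens: 9.

9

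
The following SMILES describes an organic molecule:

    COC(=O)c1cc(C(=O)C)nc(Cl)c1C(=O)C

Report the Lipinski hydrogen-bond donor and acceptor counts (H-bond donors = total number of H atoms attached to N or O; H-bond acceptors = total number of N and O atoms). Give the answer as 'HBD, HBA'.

0, 5

Donors: find every N or O and count the H atoms it carries.
  atom 2 (O): bond orders sum to 2 → 0 H
  atom 4 (O): bond orders sum to 2 → 0 H
  atom 9 (O): bond orders sum to 2 → 0 H
  atom 11 (N): bond orders sum to 3 → 0 H
  atom 16 (O): bond orders sum to 2 → 0 H
Lipinski HBD = 0.
Acceptors: N atoms = 1, O atoms = 4 → HBA = 5.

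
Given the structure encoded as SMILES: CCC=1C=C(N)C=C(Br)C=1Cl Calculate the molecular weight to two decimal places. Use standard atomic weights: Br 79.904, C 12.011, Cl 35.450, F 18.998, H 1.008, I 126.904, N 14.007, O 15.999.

234.52 g/mol

First, the molecular formula is C8H9BrClN (counting implicit H from valence).
  Br: 1 × 79.904 = 79.904
  C: 8 × 12.011 = 96.088
  Cl: 1 × 35.450 = 35.450
  H: 9 × 1.008 = 9.072
  N: 1 × 14.007 = 14.007
Sum: 1×79.904 + 8×12.011 + 1×35.450 + 9×1.008 + 1×14.007 = 234.521 → 234.52 g/mol.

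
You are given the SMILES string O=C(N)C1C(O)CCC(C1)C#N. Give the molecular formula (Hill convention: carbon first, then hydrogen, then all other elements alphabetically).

C8H12N2O2

Walk through each heavy atom and fill implicit hydrogens from standard valence (C 4, N 3, O 2, S 2, halogen 1):
  atom 1: O, bond orders sum to 2 (valence 2) → 0 H
  atom 2: C, bond orders sum to 4 (valence 4) → 0 H
  atom 3: N, bond orders sum to 1 (valence 3) → 2 H
  atom 4: C, bond orders sum to 3 (valence 4) → 1 H
  atom 5: C, bond orders sum to 3 (valence 4) → 1 H
  atom 6: O, bond orders sum to 1 (valence 2) → 1 H
  atom 7: C, bond orders sum to 2 (valence 4) → 2 H
  atom 8: C, bond orders sum to 2 (valence 4) → 2 H
  atom 9: C, bond orders sum to 3 (valence 4) → 1 H
  atom 10: C, bond orders sum to 2 (valence 4) → 2 H
  atom 11: C, bond orders sum to 4 (valence 4) → 0 H
  atom 12: N, bond orders sum to 3 (valence 3) → 0 H
Totals → C:8, H:12, N:2, O:2.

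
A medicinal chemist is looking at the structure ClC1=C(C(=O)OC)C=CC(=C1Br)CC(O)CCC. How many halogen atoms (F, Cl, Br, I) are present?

Halogen atoms appear at heavy-atom positions 1, 12 (1×Br, 1×Cl).
Other groups present: 1 ester, 1 hydroxyl.
Halogen count: 2.

2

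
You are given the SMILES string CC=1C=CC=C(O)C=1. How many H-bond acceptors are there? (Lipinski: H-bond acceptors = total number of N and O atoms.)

N atoms: 0; O atoms: 1.
Lipinski HBA = 0 + 1 = 1.

1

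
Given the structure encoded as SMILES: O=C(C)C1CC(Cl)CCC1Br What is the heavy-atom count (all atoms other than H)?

Every atom symbol written in the SMILES (organic subset) is one heavy atom; implicit H are not written.
Heavy atoms by element → Br:1, C:8, Cl:1, O:1.
Total: 11.

11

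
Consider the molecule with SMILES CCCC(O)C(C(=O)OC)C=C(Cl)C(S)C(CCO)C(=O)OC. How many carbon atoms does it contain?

Count every carbon token in the SMILES (each C, including those in ring-closure positions and inside branches).
Carbon count: 15.

15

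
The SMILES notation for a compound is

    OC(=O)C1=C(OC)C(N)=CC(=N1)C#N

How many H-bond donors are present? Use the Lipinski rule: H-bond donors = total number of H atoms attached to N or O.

Donors: find every N or O and count the H atoms it carries.
  atom 1 (O): bond orders sum to 1 → 1 H
  atom 3 (O): bond orders sum to 2 → 0 H
  atom 6 (O): bond orders sum to 2 → 0 H
  atom 9 (N): bond orders sum to 1 → 2 H
  atom 12 (N): bond orders sum to 3 → 0 H
  atom 14 (N): bond orders sum to 3 → 0 H
Lipinski HBD = 3.

3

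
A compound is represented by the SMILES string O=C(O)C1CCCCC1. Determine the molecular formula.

C7H12O2

Walk through each heavy atom and fill implicit hydrogens from standard valence (C 4, N 3, O 2, S 2, halogen 1):
  atom 1: O, bond orders sum to 2 (valence 2) → 0 H
  atom 2: C, bond orders sum to 4 (valence 4) → 0 H
  atom 3: O, bond orders sum to 1 (valence 2) → 1 H
  atom 4: C, bond orders sum to 3 (valence 4) → 1 H
  atom 5: C, bond orders sum to 2 (valence 4) → 2 H
  atom 6: C, bond orders sum to 2 (valence 4) → 2 H
  atom 7: C, bond orders sum to 2 (valence 4) → 2 H
  atom 8: C, bond orders sum to 2 (valence 4) → 2 H
  atom 9: C, bond orders sum to 2 (valence 4) → 2 H
Totals → C:7, H:12, O:2.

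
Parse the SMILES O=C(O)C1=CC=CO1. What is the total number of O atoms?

Scan the SMILES for O atoms (remember two-letter symbols like Cl and Br are single atoms).
Oxygen count: 3.

3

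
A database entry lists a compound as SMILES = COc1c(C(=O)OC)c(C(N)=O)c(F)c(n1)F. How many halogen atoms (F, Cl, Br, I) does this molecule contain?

2

Halogen atoms appear at heavy-atom positions 14, 17 (2×F).
Other groups present: 1 amide, 1 ester, 1 ether.
Halogen count: 2.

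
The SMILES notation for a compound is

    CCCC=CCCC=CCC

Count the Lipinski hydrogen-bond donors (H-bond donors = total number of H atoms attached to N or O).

Donors: find every N or O and count the H atoms it carries.
  (no N or O atoms present)
Lipinski HBD = 0.

0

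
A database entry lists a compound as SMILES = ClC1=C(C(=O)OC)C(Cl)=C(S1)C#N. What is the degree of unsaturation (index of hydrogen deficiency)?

6

Molecular formula: C7H3Cl2NO2S.
DoU = (2C + 2 + N − H − X) / 2, where X is the halogen count and O/S are ignored.
    = (2·7 + 2 + 1 − 3 − 2) / 2 = 12 / 2 = 6.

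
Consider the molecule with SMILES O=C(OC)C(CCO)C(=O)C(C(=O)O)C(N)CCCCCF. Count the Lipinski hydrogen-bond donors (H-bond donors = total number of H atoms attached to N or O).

4

Donors: find every N or O and count the H atoms it carries.
  atom 1 (O): bond orders sum to 2 → 0 H
  atom 3 (O): bond orders sum to 2 → 0 H
  atom 8 (O): bond orders sum to 1 → 1 H
  atom 10 (O): bond orders sum to 2 → 0 H
  atom 13 (O): bond orders sum to 2 → 0 H
  atom 14 (O): bond orders sum to 1 → 1 H
  atom 16 (N): bond orders sum to 1 → 2 H
Lipinski HBD = 4.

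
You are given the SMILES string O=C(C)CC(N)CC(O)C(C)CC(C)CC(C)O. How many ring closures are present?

0

In SMILES, each pair of matching ring-closure digits denotes one ring-closing bond; the number of such bonds equals the number of independent rings.
Ring-closure bonds here: 0.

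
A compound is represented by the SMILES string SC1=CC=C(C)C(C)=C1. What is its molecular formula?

C8H10S

Walk through each heavy atom and fill implicit hydrogens from standard valence (C 4, N 3, O 2, S 2, halogen 1):
  atom 1: S, bond orders sum to 1 (valence 2) → 1 H
  atom 2: C, bond orders sum to 4 (valence 4) → 0 H
  atom 3: C, bond orders sum to 3 (valence 4) → 1 H
  atom 4: C, bond orders sum to 3 (valence 4) → 1 H
  atom 5: C, bond orders sum to 4 (valence 4) → 0 H
  atom 6: C, bond orders sum to 1 (valence 4) → 3 H
  atom 7: C, bond orders sum to 4 (valence 4) → 0 H
  atom 8: C, bond orders sum to 1 (valence 4) → 3 H
  atom 9: C, bond orders sum to 3 (valence 4) → 1 H
Totals → C:8, H:10, S:1.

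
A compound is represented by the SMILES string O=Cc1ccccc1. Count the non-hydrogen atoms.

8

Every atom symbol written in the SMILES (organic subset) is one heavy atom; implicit H are not written.
Heavy atoms by element → C:7, O:1.
Total: 8.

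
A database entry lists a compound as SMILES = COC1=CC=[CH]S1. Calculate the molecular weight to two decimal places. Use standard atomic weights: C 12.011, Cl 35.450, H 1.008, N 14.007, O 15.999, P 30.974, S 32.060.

114.16 g/mol

First, the molecular formula is C5H6OS (counting implicit H from valence).
  C: 5 × 12.011 = 60.055
  H: 6 × 1.008 = 6.048
  O: 1 × 15.999 = 15.999
  S: 1 × 32.060 = 32.060
Sum: 5×12.011 + 6×1.008 + 1×15.999 + 1×32.060 = 114.162 → 114.16 g/mol.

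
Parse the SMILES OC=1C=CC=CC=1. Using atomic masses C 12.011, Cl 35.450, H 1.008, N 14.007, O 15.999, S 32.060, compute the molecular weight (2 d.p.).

94.11 g/mol

First, the molecular formula is C6H6O (counting implicit H from valence).
  C: 6 × 12.011 = 72.066
  H: 6 × 1.008 = 6.048
  O: 1 × 15.999 = 15.999
Sum: 6×12.011 + 6×1.008 + 1×15.999 = 94.113 → 94.11 g/mol.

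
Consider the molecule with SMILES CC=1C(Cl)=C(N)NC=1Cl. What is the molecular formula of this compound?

C5H6Cl2N2

Walk through each heavy atom and fill implicit hydrogens from standard valence (C 4, N 3, O 2, S 2, halogen 1):
  atom 1: C, bond orders sum to 1 (valence 4) → 3 H
  atom 2: C, bond orders sum to 4 (valence 4) → 0 H
  atom 3: C, bond orders sum to 4 (valence 4) → 0 H
  atom 4: Cl (halogen, monovalent) → 0 H
  atom 5: C, bond orders sum to 4 (valence 4) → 0 H
  atom 6: N, bond orders sum to 1 (valence 3) → 2 H
  atom 7: N, bond orders sum to 2 (valence 3) → 1 H
  atom 8: C, bond orders sum to 4 (valence 4) → 0 H
  atom 9: Cl (halogen, monovalent) → 0 H
Totals → C:5, H:6, Cl:2, N:2.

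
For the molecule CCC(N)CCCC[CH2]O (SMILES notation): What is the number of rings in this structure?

In SMILES, each pair of matching ring-closure digits denotes one ring-closing bond; the number of such bonds equals the number of independent rings.
Ring-closure bonds here: 0.

0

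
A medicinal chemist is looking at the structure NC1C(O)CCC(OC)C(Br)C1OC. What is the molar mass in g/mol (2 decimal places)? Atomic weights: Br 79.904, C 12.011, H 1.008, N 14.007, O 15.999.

First, the molecular formula is C9H18BrNO3 (counting implicit H from valence).
  Br: 1 × 79.904 = 79.904
  C: 9 × 12.011 = 108.099
  H: 18 × 1.008 = 18.144
  N: 1 × 14.007 = 14.007
  O: 3 × 15.999 = 47.997
Sum: 1×79.904 + 9×12.011 + 18×1.008 + 1×14.007 + 3×15.999 = 268.151 → 268.15 g/mol.

268.15 g/mol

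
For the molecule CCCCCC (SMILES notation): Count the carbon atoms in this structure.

6

Count every carbon token in the SMILES (each C, including those in ring-closure positions and inside branches).
Carbon count: 6.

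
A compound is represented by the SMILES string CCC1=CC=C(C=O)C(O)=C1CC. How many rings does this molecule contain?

1

In SMILES, each pair of matching ring-closure digits denotes one ring-closing bond; the number of such bonds equals the number of independent rings.
Ring-closure bonds here: 1.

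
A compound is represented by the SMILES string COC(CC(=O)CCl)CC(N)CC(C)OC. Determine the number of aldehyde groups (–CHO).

0

Scan the SMILES for the aldehyde motif — none present.
Groups that are present: 2 ether, 1 ketone, 1 primary amine.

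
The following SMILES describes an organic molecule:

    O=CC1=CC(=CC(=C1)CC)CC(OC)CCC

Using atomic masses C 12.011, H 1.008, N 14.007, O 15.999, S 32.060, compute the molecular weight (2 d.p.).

234.34 g/mol

First, the molecular formula is C15H22O2 (counting implicit H from valence).
  C: 15 × 12.011 = 180.165
  H: 22 × 1.008 = 22.176
  O: 2 × 15.999 = 31.998
Sum: 15×12.011 + 22×1.008 + 2×15.999 = 234.339 → 234.34 g/mol.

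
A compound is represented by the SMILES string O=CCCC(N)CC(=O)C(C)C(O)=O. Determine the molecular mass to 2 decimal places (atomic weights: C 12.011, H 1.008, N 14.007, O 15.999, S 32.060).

201.22 g/mol

First, the molecular formula is C9H15NO4 (counting implicit H from valence).
  C: 9 × 12.011 = 108.099
  H: 15 × 1.008 = 15.120
  N: 1 × 14.007 = 14.007
  O: 4 × 15.999 = 63.996
Sum: 9×12.011 + 15×1.008 + 1×14.007 + 4×15.999 = 201.222 → 201.22 g/mol.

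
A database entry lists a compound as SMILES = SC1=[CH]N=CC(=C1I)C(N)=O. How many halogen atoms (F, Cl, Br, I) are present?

Halogen atoms appear at heavy-atom position 8 (1×I).
Other groups present: 1 amide, 1 thiol.
Halogen count: 1.

1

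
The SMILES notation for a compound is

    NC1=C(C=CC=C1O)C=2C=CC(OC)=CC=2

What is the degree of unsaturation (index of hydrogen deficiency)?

8

Degree of unsaturation = (number of rings) + (number of π bonds).
Ring closures in the SMILES: 2.
π bonds: 6 double bonds (each 1 DoU) → 6 DoU from unsaturation.
Total DoU = 2 + 6 = 8.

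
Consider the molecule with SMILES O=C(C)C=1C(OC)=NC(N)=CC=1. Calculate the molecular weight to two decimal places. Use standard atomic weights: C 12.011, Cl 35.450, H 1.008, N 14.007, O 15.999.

166.18 g/mol

First, the molecular formula is C8H10N2O2 (counting implicit H from valence).
  C: 8 × 12.011 = 96.088
  H: 10 × 1.008 = 10.080
  N: 2 × 14.007 = 28.014
  O: 2 × 15.999 = 31.998
Sum: 8×12.011 + 10×1.008 + 2×14.007 + 2×15.999 = 166.180 → 166.18 g/mol.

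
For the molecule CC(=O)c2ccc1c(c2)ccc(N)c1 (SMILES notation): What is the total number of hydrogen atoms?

11

Walk through each heavy atom and fill implicit hydrogens from standard valence (C 4, N 3, O 2, S 2, halogen 1); for lowercase aromatic atoms, an aromatic c carries 1 H when it has two neighbours and 0 H with three, and aromatic n carries 0 H:
  atom 1: C, bond orders sum to 1 (valence 4) → 3 H
  atom 2: C, bond orders sum to 4 (valence 4) → 0 H
  atom 3: O, bond orders sum to 2 (valence 2) → 0 H
  atom 4: aromatic c, 3 neighbours → 0 H
  atom 5: aromatic c, 2 neighbours → 1 H
  atom 6: aromatic c, 2 neighbours → 1 H
  atom 7: aromatic c, 3 neighbours → 0 H
  atom 8: aromatic c, 3 neighbours → 0 H
  atom 9: aromatic c, 2 neighbours → 1 H
  atom 10: aromatic c, 2 neighbours → 1 H
  atom 11: aromatic c, 2 neighbours → 1 H
  atom 12: aromatic c, 3 neighbours → 0 H
  atom 13: N, bond orders sum to 1 (valence 3) → 2 H
  atom 14: aromatic c, 2 neighbours → 1 H
Total hydrogens: 11.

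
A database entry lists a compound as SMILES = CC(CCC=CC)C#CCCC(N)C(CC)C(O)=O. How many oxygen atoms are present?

2

Scan the SMILES for O atoms (remember two-letter symbols like Cl and Br are single atoms).
Oxygen count: 2.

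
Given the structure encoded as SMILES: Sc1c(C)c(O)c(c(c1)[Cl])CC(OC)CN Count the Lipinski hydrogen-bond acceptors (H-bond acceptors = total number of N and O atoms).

N atoms: 1; O atoms: 2.
Lipinski HBA = 1 + 2 = 3.

3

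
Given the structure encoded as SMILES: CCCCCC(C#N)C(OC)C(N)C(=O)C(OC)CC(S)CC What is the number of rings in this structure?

In SMILES, each pair of matching ring-closure digits denotes one ring-closing bond; the number of such bonds equals the number of independent rings.
Ring-closure bonds here: 0.

0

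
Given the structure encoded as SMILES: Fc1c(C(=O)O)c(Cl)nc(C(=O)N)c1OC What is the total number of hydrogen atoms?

6

Walk through each heavy atom and fill implicit hydrogens from standard valence (C 4, N 3, O 2, S 2, halogen 1); for lowercase aromatic atoms, an aromatic c carries 1 H when it has two neighbours and 0 H with three, and aromatic n carries 0 H:
  atom 1: F (halogen, monovalent) → 0 H
  atom 2: aromatic c, 3 neighbours → 0 H
  atom 3: aromatic c, 3 neighbours → 0 H
  atom 4: C, bond orders sum to 4 (valence 4) → 0 H
  atom 5: O, bond orders sum to 2 (valence 2) → 0 H
  atom 6: O, bond orders sum to 1 (valence 2) → 1 H
  atom 7: aromatic c, 3 neighbours → 0 H
  atom 8: Cl (halogen, monovalent) → 0 H
  atom 9: aromatic n, 2 neighbours → 0 H
  atom 10: aromatic c, 3 neighbours → 0 H
  atom 11: C, bond orders sum to 4 (valence 4) → 0 H
  atom 12: O, bond orders sum to 2 (valence 2) → 0 H
  atom 13: N, bond orders sum to 1 (valence 3) → 2 H
  atom 14: aromatic c, 3 neighbours → 0 H
  atom 15: O, bond orders sum to 2 (valence 2) → 0 H
  atom 16: C, bond orders sum to 1 (valence 4) → 3 H
Total hydrogens: 6.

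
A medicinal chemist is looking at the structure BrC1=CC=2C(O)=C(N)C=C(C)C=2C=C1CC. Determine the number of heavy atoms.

16

Every atom symbol written in the SMILES (organic subset) is one heavy atom; implicit H are not written.
Heavy atoms by element → Br:1, C:13, N:1, O:1.
Total: 16.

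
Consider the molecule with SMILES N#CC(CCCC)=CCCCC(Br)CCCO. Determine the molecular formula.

C14H24BrNO

Walk through each heavy atom and fill implicit hydrogens from standard valence (C 4, N 3, O 2, S 2, halogen 1):
  atom 1: N, bond orders sum to 3 (valence 3) → 0 H
  atom 2: C, bond orders sum to 4 (valence 4) → 0 H
  atom 3: C, bond orders sum to 4 (valence 4) → 0 H
  atom 4: C, bond orders sum to 2 (valence 4) → 2 H
  atom 5: C, bond orders sum to 2 (valence 4) → 2 H
  atom 6: C, bond orders sum to 2 (valence 4) → 2 H
  atom 7: C, bond orders sum to 1 (valence 4) → 3 H
  atom 8: C, bond orders sum to 3 (valence 4) → 1 H
  atom 9: C, bond orders sum to 2 (valence 4) → 2 H
  atom 10: C, bond orders sum to 2 (valence 4) → 2 H
  atom 11: C, bond orders sum to 2 (valence 4) → 2 H
  atom 12: C, bond orders sum to 3 (valence 4) → 1 H
  atom 13: Br (halogen, monovalent) → 0 H
  atom 14: C, bond orders sum to 2 (valence 4) → 2 H
  atom 15: C, bond orders sum to 2 (valence 4) → 2 H
  atom 16: C, bond orders sum to 2 (valence 4) → 2 H
  atom 17: O, bond orders sum to 1 (valence 2) → 1 H
Totals → C:14, H:24, Br:1, N:1, O:1.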